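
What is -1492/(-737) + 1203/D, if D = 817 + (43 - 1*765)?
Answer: 1028351/70015 ≈ 14.688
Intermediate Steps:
D = 95 (D = 817 + (43 - 765) = 817 - 722 = 95)
-1492/(-737) + 1203/D = -1492/(-737) + 1203/95 = -1492*(-1/737) + 1203*(1/95) = 1492/737 + 1203/95 = 1028351/70015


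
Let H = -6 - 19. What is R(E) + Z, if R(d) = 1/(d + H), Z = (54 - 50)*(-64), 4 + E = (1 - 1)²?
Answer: -7425/29 ≈ -256.03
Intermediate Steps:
E = -4 (E = -4 + (1 - 1)² = -4 + 0² = -4 + 0 = -4)
H = -25
Z = -256 (Z = 4*(-64) = -256)
R(d) = 1/(-25 + d) (R(d) = 1/(d - 25) = 1/(-25 + d))
R(E) + Z = 1/(-25 - 4) - 256 = 1/(-29) - 256 = -1/29 - 256 = -7425/29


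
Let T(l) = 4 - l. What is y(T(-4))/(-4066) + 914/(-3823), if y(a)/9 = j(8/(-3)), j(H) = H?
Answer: -1812286/7772159 ≈ -0.23318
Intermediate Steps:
y(a) = -24 (y(a) = 9*(8/(-3)) = 9*(8*(-1/3)) = 9*(-8/3) = -24)
y(T(-4))/(-4066) + 914/(-3823) = -24/(-4066) + 914/(-3823) = -24*(-1/4066) + 914*(-1/3823) = 12/2033 - 914/3823 = -1812286/7772159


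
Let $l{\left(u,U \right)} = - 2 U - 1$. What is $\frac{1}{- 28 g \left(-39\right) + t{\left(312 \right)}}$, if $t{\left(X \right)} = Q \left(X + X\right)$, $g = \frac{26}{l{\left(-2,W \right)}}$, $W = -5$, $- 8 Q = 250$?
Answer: $- \frac{3}{49036} \approx -6.118 \cdot 10^{-5}$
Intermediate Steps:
$Q = - \frac{125}{4}$ ($Q = \left(- \frac{1}{8}\right) 250 = - \frac{125}{4} \approx -31.25$)
$l{\left(u,U \right)} = -1 - 2 U$
$g = \frac{26}{9}$ ($g = \frac{26}{-1 - -10} = \frac{26}{-1 + 10} = \frac{26}{9} \approx 2.8889$)
$t{\left(X \right)} = - \frac{125 X}{2}$ ($t{\left(X \right)} = - \frac{125 \left(X + X\right)}{4} = - \frac{125 \cdot 2 X}{4} = - \frac{125 X}{2}$)
$\frac{1}{- 28 g \left(-39\right) + t{\left(312 \right)}} = \frac{1}{\left(-28\right) \frac{26}{9} \left(-39\right) - 19500} = \frac{1}{\left(- \frac{728}{9}\right) \left(-39\right) - 19500} = \frac{1}{\frac{9464}{3} - 19500} = \frac{1}{- \frac{49036}{3}} = - \frac{3}{49036}$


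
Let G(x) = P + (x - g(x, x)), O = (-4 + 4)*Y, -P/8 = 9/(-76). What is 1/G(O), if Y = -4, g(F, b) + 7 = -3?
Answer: 19/208 ≈ 0.091346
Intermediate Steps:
g(F, b) = -10 (g(F, b) = -7 - 3 = -10)
P = 18/19 (P = -72/(-76) = -72*(-1)/76 = -8*(-9/76) = 18/19 ≈ 0.94737)
O = 0 (O = (-4 + 4)*(-4) = 0*(-4) = 0)
G(x) = 208/19 + x (G(x) = 18/19 + (x - 1*(-10)) = 18/19 + (x + 10) = 18/19 + (10 + x) = 208/19 + x)
1/G(O) = 1/(208/19 + 0) = 1/(208/19) = 19/208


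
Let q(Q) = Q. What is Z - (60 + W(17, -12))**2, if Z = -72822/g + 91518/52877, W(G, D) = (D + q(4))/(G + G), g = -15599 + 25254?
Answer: -527852471695916/147542428715 ≈ -3577.6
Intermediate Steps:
g = 9655
W(G, D) = (4 + D)/(2*G) (W(G, D) = (D + 4)/(G + G) = (4 + D)/((2*G)) = (4 + D)*(1/(2*G)) = (4 + D)/(2*G))
Z = -2967002604/510527435 (Z = -72822/9655 + 91518/52877 = -2967002604/510527435 ≈ -5.8116)
Z - (60 + W(17, -12))**2 = -2967002604/510527435 - (60 + (1/2)*(4 - 12)/17)**2 = -2967002604/510527435 - (60 + (1/2)*(1/17)*(-8))**2 = -2967002604/510527435 - (60 - 4/17)**2 = -2967002604/510527435 - (1016/17)**2 = -2967002604/510527435 - 1*1032256/289 = -2967002604/510527435 - 1032256/289 = -527852471695916/147542428715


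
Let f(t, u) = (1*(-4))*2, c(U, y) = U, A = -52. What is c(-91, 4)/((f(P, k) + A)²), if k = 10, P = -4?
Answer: -91/3600 ≈ -0.025278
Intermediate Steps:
f(t, u) = -8 (f(t, u) = -4*2 = -8)
c(-91, 4)/((f(P, k) + A)²) = -91/(-8 - 52)² = -91/((-60)²) = -91/3600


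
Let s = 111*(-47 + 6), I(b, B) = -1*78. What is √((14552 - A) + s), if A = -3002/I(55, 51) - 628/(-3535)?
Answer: √189351695903370/137865 ≈ 99.812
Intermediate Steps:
I(b, B) = -78
A = 5330527/137865 (A = -3002/(-78) - 628/(-3535) = -3002*(-1/78) - 628*(-1/3535) = 1501/39 + 628/3535 = 5330527/137865 ≈ 38.665)
s = -4551 (s = 111*(-41) = -4551)
√((14552 - A) + s) = √((14552 - 1*5330527/137865) - 4551) = √((14552 - 5330527/137865) - 4551) = √(2000880953/137865 - 4551) = √(1373457338/137865) = √189351695903370/137865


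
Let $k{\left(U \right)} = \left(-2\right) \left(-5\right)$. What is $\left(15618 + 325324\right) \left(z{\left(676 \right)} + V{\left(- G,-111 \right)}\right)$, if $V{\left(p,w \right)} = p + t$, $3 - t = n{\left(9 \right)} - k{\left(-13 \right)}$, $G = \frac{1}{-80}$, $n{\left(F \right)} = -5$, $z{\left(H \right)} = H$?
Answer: $\frac{9464720391}{40} \approx 2.3662 \cdot 10^{8}$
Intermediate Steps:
$k{\left(U \right)} = 10$
$G = - \frac{1}{80} \approx -0.0125$
$t = 18$ ($t = 3 - \left(-5 - 10\right) = 3 - -15 = 3 + 15 = 18$)
$V{\left(p,w \right)} = 18 + p$ ($V{\left(p,w \right)} = p + 18 = 18 + p$)
$\left(15618 + 325324\right) \left(z{\left(676 \right)} + V{\left(- G,-111 \right)}\right) = \left(15618 + 325324\right) \left(676 + \left(18 - - \frac{1}{80}\right)\right) = 340942 \left(676 + \left(18 + \frac{1}{80}\right)\right) = 340942 \left(676 + \frac{1441}{80}\right) = 340942 \cdot \frac{55521}{80} = \frac{9464720391}{40}$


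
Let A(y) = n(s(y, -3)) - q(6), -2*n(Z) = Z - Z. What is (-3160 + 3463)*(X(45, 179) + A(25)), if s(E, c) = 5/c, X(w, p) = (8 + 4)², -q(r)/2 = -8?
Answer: 38784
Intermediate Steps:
q(r) = 16 (q(r) = -2*(-8) = 16)
X(w, p) = 144 (X(w, p) = 12² = 144)
n(Z) = 0 (n(Z) = -(Z - Z)/2 = -½*0 = 0)
A(y) = -16 (A(y) = 0 - 1*16 = 0 - 16 = -16)
(-3160 + 3463)*(X(45, 179) + A(25)) = (-3160 + 3463)*(144 - 16) = 303*128 = 38784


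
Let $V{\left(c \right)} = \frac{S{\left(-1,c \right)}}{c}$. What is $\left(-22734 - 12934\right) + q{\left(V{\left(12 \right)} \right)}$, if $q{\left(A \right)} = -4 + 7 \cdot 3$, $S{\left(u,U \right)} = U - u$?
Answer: $-35651$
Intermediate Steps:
$V{\left(c \right)} = \frac{1 + c}{c}$ ($V{\left(c \right)} = \frac{c - -1}{c} = \frac{c + 1}{c} = \frac{1 + c}{c}$)
$q{\left(A \right)} = 17$ ($q{\left(A \right)} = -4 + 21 = 17$)
$\left(-22734 - 12934\right) + q{\left(V{\left(12 \right)} \right)} = \left(-22734 - 12934\right) + 17 = -35668 + 17 = -35651$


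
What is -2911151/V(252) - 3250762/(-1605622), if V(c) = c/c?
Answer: -2337102420080/802811 ≈ -2.9111e+6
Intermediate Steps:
V(c) = 1
-2911151/V(252) - 3250762/(-1605622) = -2911151/1 - 3250762/(-1605622) = -2911151*1 - 3250762*(-1/1605622) = -2911151 + 1625381/802811 = -2337102420080/802811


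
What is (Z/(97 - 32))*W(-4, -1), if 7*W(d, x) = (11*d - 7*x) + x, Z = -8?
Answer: 304/455 ≈ 0.66813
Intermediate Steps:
W(d, x) = -6*x/7 + 11*d/7 (W(d, x) = ((11*d - 7*x) + x)/7 = ((-7*x + 11*d) + x)/7 = (-6*x + 11*d)/7 = -6*x/7 + 11*d/7)
(Z/(97 - 32))*W(-4, -1) = (-8/(97 - 32))*(-6/7*(-1) + (11/7)*(-4)) = (-8/65)*(6/7 - 44/7) = ((1/65)*(-8))*(-38/7) = -8/65*(-38/7) = 304/455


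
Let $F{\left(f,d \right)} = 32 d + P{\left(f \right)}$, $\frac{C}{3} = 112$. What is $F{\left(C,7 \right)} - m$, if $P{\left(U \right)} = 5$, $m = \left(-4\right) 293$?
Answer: $1401$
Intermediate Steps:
$m = -1172$
$C = 336$ ($C = 3 \cdot 112 = 336$)
$F{\left(f,d \right)} = 5 + 32 d$ ($F{\left(f,d \right)} = 32 d + 5 = 5 + 32 d$)
$F{\left(C,7 \right)} - m = \left(5 + 32 \cdot 7\right) - -1172 = \left(5 + 224\right) + 1172 = 229 + 1172 = 1401$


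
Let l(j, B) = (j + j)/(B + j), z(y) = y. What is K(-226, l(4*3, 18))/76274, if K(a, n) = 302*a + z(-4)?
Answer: -34128/38137 ≈ -0.89488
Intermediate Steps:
l(j, B) = 2*j/(B + j) (l(j, B) = (2*j)/(B + j) = 2*j/(B + j))
K(a, n) = -4 + 302*a (K(a, n) = 302*a - 4 = -4 + 302*a)
K(-226, l(4*3, 18))/76274 = (-4 + 302*(-226))/76274 = (-4 - 68252)*(1/76274) = -68256*1/76274 = -34128/38137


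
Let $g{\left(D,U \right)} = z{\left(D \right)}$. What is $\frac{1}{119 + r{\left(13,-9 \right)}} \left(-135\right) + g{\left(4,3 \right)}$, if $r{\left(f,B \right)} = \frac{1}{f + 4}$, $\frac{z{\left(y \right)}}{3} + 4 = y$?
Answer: $- \frac{2295}{2024} \approx -1.1339$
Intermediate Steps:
$z{\left(y \right)} = -12 + 3 y$
$r{\left(f,B \right)} = \frac{1}{4 + f}$
$g{\left(D,U \right)} = -12 + 3 D$
$\frac{1}{119 + r{\left(13,-9 \right)}} \left(-135\right) + g{\left(4,3 \right)} = \frac{1}{119 + \frac{1}{4 + 13}} \left(-135\right) + \left(-12 + 3 \cdot 4\right) = \frac{1}{119 + \frac{1}{17}} \left(-135\right) + \left(-12 + 12\right) = \frac{1}{119 + \frac{1}{17}} \left(-135\right) + 0 = \frac{1}{\frac{2024}{17}} \left(-135\right) + 0 = \frac{17}{2024} \left(-135\right) + 0 = - \frac{2295}{2024} + 0 = - \frac{2295}{2024}$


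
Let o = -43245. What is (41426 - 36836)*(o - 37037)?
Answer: -368494380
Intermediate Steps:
(41426 - 36836)*(o - 37037) = (41426 - 36836)*(-43245 - 37037) = 4590*(-80282) = -368494380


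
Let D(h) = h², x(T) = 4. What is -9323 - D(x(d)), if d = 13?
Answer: -9339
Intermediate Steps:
-9323 - D(x(d)) = -9323 - 1*4² = -9323 - 1*16 = -9323 - 16 = -9339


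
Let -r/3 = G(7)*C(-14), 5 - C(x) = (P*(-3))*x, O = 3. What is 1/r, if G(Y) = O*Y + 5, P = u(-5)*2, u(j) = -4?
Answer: -1/26598 ≈ -3.7597e-5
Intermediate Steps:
P = -8 (P = -4*2 = -8)
C(x) = 5 - 24*x (C(x) = 5 - (-8*(-3))*x = 5 - 24*x)
G(Y) = 5 + 3*Y (G(Y) = 3*Y + 5 = 5 + 3*Y)
r = -26598 (r = -3*(5 + 3*7)*(5 - 24*(-14)) = -3*(5 + 21)*(5 + 336) = -78*341 = -3*8866 = -26598)
1/r = 1/(-26598) = -1/26598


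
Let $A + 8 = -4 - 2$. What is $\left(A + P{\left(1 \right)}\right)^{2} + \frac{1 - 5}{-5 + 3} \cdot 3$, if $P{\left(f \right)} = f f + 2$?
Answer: $127$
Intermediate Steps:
$A = -14$ ($A = -8 - 6 = -14$)
$P{\left(f \right)} = 2 + f^{2}$ ($P{\left(f \right)} = f^{2} + 2 = 2 + f^{2}$)
$\left(A + P{\left(1 \right)}\right)^{2} + \frac{1 - 5}{-5 + 3} \cdot 3 = \left(-14 + \left(2 + 1^{2}\right)\right)^{2} + \frac{1 - 5}{-5 + 3} \cdot 3 = \left(-14 + \left(2 + 1\right)\right)^{2} + - \frac{4}{-2} \cdot 3 = \left(-14 + 3\right)^{2} + \left(-4\right) \left(- \frac{1}{2}\right) 3 = \left(-11\right)^{2} + 2 \cdot 3 = 121 + 6 = 127$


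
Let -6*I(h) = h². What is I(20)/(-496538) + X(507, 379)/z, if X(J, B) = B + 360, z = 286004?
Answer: 579012773/213017781228 ≈ 0.0027181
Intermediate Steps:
I(h) = -h²/6
X(J, B) = 360 + B
I(20)/(-496538) + X(507, 379)/z = -⅙*20²/(-496538) + (360 + 379)/286004 = -⅙*400*(-1/496538) + 739*(1/286004) = -200/3*(-1/496538) + 739/286004 = 100/744807 + 739/286004 = 579012773/213017781228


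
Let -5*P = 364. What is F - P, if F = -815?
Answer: -3711/5 ≈ -742.20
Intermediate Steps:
P = -364/5 (P = -⅕*364 = -364/5 ≈ -72.800)
F - P = -815 - 1*(-364/5) = -815 + 364/5 = -3711/5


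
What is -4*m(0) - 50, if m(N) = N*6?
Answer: -50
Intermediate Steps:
m(N) = 6*N
-4*m(0) - 50 = -24*0 - 50 = -4*0 - 50 = 0 - 50 = -50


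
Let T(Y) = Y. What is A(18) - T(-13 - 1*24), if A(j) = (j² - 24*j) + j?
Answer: -53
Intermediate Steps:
A(j) = j² - 23*j
A(18) - T(-13 - 1*24) = 18*(-23 + 18) - (-13 - 1*24) = 18*(-5) - (-13 - 24) = -90 - 1*(-37) = -90 + 37 = -53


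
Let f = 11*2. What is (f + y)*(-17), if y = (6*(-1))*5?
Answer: 136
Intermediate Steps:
y = -30 (y = -6*5 = -30)
f = 22
(f + y)*(-17) = (22 - 30)*(-17) = -8*(-17) = 136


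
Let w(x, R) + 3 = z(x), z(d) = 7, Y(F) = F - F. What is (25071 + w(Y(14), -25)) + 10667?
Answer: 35742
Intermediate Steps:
Y(F) = 0
w(x, R) = 4 (w(x, R) = -3 + 7 = 4)
(25071 + w(Y(14), -25)) + 10667 = (25071 + 4) + 10667 = 25075 + 10667 = 35742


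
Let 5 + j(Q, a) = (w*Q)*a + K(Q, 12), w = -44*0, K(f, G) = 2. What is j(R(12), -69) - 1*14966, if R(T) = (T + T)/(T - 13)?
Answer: -14969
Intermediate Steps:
w = 0
R(T) = 2*T/(-13 + T) (R(T) = (2*T)/(-13 + T) = 2*T/(-13 + T))
j(Q, a) = -3 (j(Q, a) = -5 + ((0*Q)*a + 2) = -5 + (0*a + 2) = -5 + (0 + 2) = -5 + 2 = -3)
j(R(12), -69) - 1*14966 = -3 - 1*14966 = -3 - 14966 = -14969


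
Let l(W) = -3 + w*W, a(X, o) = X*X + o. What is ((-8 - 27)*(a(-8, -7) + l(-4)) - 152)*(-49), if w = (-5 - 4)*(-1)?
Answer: 38318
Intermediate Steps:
w = 9 (w = -9*(-1) = 9)
a(X, o) = o + X² (a(X, o) = X² + o = o + X²)
l(W) = -3 + 9*W
((-8 - 27)*(a(-8, -7) + l(-4)) - 152)*(-49) = ((-8 - 27)*((-7 + (-8)²) + (-3 + 9*(-4))) - 152)*(-49) = (-35*((-7 + 64) + (-3 - 36)) - 152)*(-49) = (-35*(57 - 39) - 152)*(-49) = (-35*18 - 152)*(-49) = (-630 - 152)*(-49) = -782*(-49) = 38318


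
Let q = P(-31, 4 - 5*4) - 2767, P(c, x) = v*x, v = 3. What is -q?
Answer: 2815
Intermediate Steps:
P(c, x) = 3*x
q = -2815 (q = 3*(4 - 5*4) - 2767 = 3*(4 - 20) - 2767 = 3*(-16) - 2767 = -48 - 2767 = -2815)
-q = -1*(-2815) = 2815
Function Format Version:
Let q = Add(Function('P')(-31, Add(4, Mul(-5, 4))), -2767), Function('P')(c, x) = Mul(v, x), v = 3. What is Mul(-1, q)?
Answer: 2815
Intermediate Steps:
Function('P')(c, x) = Mul(3, x)
q = -2815 (q = Add(Mul(3, Add(4, Mul(-5, 4))), -2767) = Add(Mul(3, Add(4, -20)), -2767) = Add(Mul(3, -16), -2767) = Add(-48, -2767) = -2815)
Mul(-1, q) = Mul(-1, -2815) = 2815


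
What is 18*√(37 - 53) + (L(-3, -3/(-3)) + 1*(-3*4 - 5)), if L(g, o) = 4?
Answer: -13 + 72*I ≈ -13.0 + 72.0*I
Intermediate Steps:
18*√(37 - 53) + (L(-3, -3/(-3)) + 1*(-3*4 - 5)) = 18*√(37 - 53) + (4 + 1*(-3*4 - 5)) = 18*√(-16) + (4 + 1*(-12 - 5)) = 18*(4*I) + (4 + 1*(-17)) = 72*I + (4 - 17) = 72*I - 13 = -13 + 72*I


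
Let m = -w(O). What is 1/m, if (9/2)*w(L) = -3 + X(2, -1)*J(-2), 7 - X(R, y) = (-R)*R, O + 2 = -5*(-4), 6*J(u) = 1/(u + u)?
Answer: 108/83 ≈ 1.3012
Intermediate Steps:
J(u) = 1/(12*u) (J(u) = 1/(6*(u + u)) = 1/(6*((2*u))) = (1/(2*u))/6 = 1/(12*u))
O = 18 (O = -2 - 5*(-4) = -2 + 20 = 18)
X(R, y) = 7 + R**2 (X(R, y) = 7 - (-R)*R = 7 - (-1)*R**2 = 7 + R**2)
w(L) = -83/108 (w(L) = 2*(-3 + (7 + 2**2)*((1/12)/(-2)))/9 = 2*(-3 + (7 + 4)*((1/12)*(-1/2)))/9 = 2*(-3 + 11*(-1/24))/9 = 2*(-3 - 11/24)/9 = (2/9)*(-83/24) = -83/108)
m = 83/108 (m = -1*(-83/108) = 83/108 ≈ 0.76852)
1/m = 1/(83/108) = 108/83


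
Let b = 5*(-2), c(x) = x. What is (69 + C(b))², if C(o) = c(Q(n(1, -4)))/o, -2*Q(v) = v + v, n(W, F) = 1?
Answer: 477481/100 ≈ 4774.8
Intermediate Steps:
Q(v) = -v (Q(v) = -(v + v)/2 = -v)
b = -10
C(o) = -1/o (C(o) = (-1*1)/o = -1/o)
(69 + C(b))² = (69 - 1/(-10))² = (69 - 1*(-⅒))² = (69 + ⅒)² = (691/10)² = 477481/100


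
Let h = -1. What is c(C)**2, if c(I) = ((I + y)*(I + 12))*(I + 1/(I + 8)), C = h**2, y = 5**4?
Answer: 6622704400/81 ≈ 8.1762e+7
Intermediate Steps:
y = 625
C = 1 (C = (-1)**2 = 1)
c(I) = (12 + I)*(625 + I)*(I + 1/(8 + I)) (c(I) = ((I + 625)*(I + 12))*(I + 1/(I + 8)) = ((625 + I)*(12 + I))*(I + 1/(8 + I)) = ((12 + I)*(625 + I))*(I + 1/(8 + I)) = (12 + I)*(625 + I)*(I + 1/(8 + I)))
c(C)**2 = ((7500 + 1**4 + 645*1**3 + 12597*1**2 + 60637*1)/(8 + 1))**2 = ((7500 + 1 + 645*1 + 12597*1 + 60637)/9)**2 = ((7500 + 1 + 645 + 12597 + 60637)/9)**2 = ((1/9)*81380)**2 = (81380/9)**2 = 6622704400/81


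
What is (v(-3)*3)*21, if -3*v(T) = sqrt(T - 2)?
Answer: -21*I*sqrt(5) ≈ -46.957*I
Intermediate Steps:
v(T) = -sqrt(-2 + T)/3 (v(T) = -sqrt(T - 2)/3 = -sqrt(-2 + T)/3)
(v(-3)*3)*21 = (-sqrt(-2 - 3)/3*3)*21 = (-I*sqrt(5)/3*3)*21 = -I*sqrt(5)*21 = -21*I*sqrt(5)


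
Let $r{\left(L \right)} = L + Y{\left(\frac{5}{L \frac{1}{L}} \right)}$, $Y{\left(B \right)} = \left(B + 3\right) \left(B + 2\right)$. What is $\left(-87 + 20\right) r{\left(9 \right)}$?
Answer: $-4355$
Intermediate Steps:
$Y{\left(B \right)} = \left(2 + B\right) \left(3 + B\right)$ ($Y{\left(B \right)} = \left(3 + B\right) \left(2 + B\right) = \left(2 + B\right) \left(3 + B\right)$)
$r{\left(L \right)} = 56 + L$ ($r{\left(L \right)} = L + \left(6 + \left(\frac{5}{L \frac{1}{L}}\right)^{2} + 5 \frac{5}{L \frac{1}{L}}\right) = L + \left(6 + \left(\frac{5}{1}\right)^{2} + 5 \cdot \frac{5}{1}\right) = L + \left(6 + \left(5 \cdot 1\right)^{2} + 5 \cdot 5 \cdot 1\right) = L + \left(6 + 5^{2} + 5 \cdot 5\right) = L + \left(6 + 25 + 25\right) = L + 56 = 56 + L$)
$\left(-87 + 20\right) r{\left(9 \right)} = \left(-87 + 20\right) \left(56 + 9\right) = \left(-67\right) 65 = -4355$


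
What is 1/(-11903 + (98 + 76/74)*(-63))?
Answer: -37/671243 ≈ -5.5122e-5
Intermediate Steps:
1/(-11903 + (98 + 76/74)*(-63)) = 1/(-11903 + (98 + 76*(1/74))*(-63)) = 1/(-11903 + (98 + 38/37)*(-63)) = 1/(-11903 + (3664/37)*(-63)) = 1/(-11903 - 230832/37) = 1/(-671243/37) = -37/671243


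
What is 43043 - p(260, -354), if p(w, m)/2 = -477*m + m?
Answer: -293965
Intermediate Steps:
p(w, m) = -952*m (p(w, m) = 2*(-477*m + m) = 2*(-476*m) = -952*m)
43043 - p(260, -354) = 43043 - (-952)*(-354) = 43043 - 1*337008 = 43043 - 337008 = -293965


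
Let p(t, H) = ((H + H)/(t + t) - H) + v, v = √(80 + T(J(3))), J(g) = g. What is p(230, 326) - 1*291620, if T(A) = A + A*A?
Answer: -33573627/115 + 2*√23 ≈ -2.9194e+5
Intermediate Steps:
T(A) = A + A²
v = 2*√23 (v = √(80 + 3*(1 + 3)) = √(80 + 3*4) = √(80 + 12) = √92 = 2*√23 ≈ 9.5917)
p(t, H) = -H + 2*√23 + H/t (p(t, H) = ((H + H)/(t + t) - H) + 2*√23 = ((2*H)/((2*t)) - H) + 2*√23 = ((2*H)*(1/(2*t)) - H) + 2*√23 = (H/t - H) + 2*√23 = (-H + H/t) + 2*√23 = -H + 2*√23 + H/t)
p(230, 326) - 1*291620 = (-1*326 + 2*√23 + 326/230) - 1*291620 = (-326 + 2*√23 + 326*(1/230)) - 291620 = (-326 + 2*√23 + 163/115) - 291620 = (-37327/115 + 2*√23) - 291620 = -33573627/115 + 2*√23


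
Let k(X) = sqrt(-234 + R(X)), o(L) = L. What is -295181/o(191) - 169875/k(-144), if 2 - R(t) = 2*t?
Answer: -295181/191 - 169875*sqrt(14)/28 ≈ -24246.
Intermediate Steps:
R(t) = 2 - 2*t
k(X) = sqrt(-232 - 2*X) (k(X) = sqrt(-234 + (2 - 2*X)) = sqrt(-232 - 2*X))
-295181/o(191) - 169875/k(-144) = -295181/191 - 169875/sqrt(-232 - 2*(-144)) = -295181*1/191 - 169875/sqrt(-232 + 288) = -295181/191 - 169875*sqrt(14)/28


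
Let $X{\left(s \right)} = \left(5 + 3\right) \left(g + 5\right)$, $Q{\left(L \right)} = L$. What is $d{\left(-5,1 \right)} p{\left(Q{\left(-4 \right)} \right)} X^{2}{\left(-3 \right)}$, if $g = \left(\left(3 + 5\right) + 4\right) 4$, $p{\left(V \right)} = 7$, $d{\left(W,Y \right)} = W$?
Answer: $-6292160$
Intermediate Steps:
$g = 48$ ($g = \left(8 + 4\right) 4 = 12 \cdot 4 = 48$)
$X{\left(s \right)} = 424$ ($X{\left(s \right)} = \left(5 + 3\right) \left(48 + 5\right) = 8 \cdot 53 = 424$)
$d{\left(-5,1 \right)} p{\left(Q{\left(-4 \right)} \right)} X^{2}{\left(-3 \right)} = \left(-5\right) 7 \cdot 424^{2} = \left(-35\right) 179776 = -6292160$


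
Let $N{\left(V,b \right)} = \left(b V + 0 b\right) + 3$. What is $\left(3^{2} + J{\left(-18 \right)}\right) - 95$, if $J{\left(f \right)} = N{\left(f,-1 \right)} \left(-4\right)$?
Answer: $-170$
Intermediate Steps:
$N{\left(V,b \right)} = 3 + V b$ ($N{\left(V,b \right)} = \left(V b + 0\right) + 3 = V b + 3 = 3 + V b$)
$J{\left(f \right)} = -12 + 4 f$ ($J{\left(f \right)} = \left(3 + f \left(-1\right)\right) \left(-4\right) = \left(3 - f\right) \left(-4\right) = -12 + 4 f$)
$\left(3^{2} + J{\left(-18 \right)}\right) - 95 = \left(3^{2} + \left(-12 + 4 \left(-18\right)\right)\right) - 95 = \left(9 - 84\right) - 95 = -75 - 95 = -170$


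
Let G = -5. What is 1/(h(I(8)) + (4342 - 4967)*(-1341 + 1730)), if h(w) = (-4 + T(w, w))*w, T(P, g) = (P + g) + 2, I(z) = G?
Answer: -1/243065 ≈ -4.1141e-6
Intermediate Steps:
I(z) = -5
T(P, g) = 2 + P + g
h(w) = w*(-2 + 2*w) (h(w) = (-4 + (2 + w + w))*w = (-4 + (2 + 2*w))*w = (-2 + 2*w)*w = w*(-2 + 2*w))
1/(h(I(8)) + (4342 - 4967)*(-1341 + 1730)) = 1/(2*(-5)*(-1 - 5) + (4342 - 4967)*(-1341 + 1730)) = 1/(2*(-5)*(-6) - 625*389) = 1/(60 - 243125) = 1/(-243065) = -1/243065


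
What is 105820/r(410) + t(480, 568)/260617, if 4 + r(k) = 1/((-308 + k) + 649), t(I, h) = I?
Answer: -20690754500/781851 ≈ -26464.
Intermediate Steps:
r(k) = -4 + 1/(341 + k) (r(k) = -4 + 1/((-308 + k) + 649) = -4 + 1/(341 + k))
105820/r(410) + t(480, 568)/260617 = 105820/(((-1363 - 4*410)/(341 + 410))) + 480/260617 = 105820/(((-1363 - 1640)/751)) + 480*(1/260617) = 105820/(((1/751)*(-3003))) + 480/260617 = 105820/(-3003/751) + 480/260617 = 105820*(-751/3003) + 480/260617 = -555740/21 + 480/260617 = -20690754500/781851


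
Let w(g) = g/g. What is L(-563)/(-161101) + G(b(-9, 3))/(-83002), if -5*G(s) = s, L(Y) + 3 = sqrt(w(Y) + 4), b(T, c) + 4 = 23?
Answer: 4305949/66858526010 - sqrt(5)/161101 ≈ 5.0524e-5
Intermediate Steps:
b(T, c) = 19 (b(T, c) = -4 + 23 = 19)
w(g) = 1
L(Y) = -3 + sqrt(5) (L(Y) = -3 + sqrt(1 + 4) = -3 + sqrt(5))
G(s) = -s/5
L(-563)/(-161101) + G(b(-9, 3))/(-83002) = (-3 + sqrt(5))/(-161101) - 1/5*19/(-83002) = (-3 + sqrt(5))*(-1/161101) - 19/5*(-1/83002) = (3/161101 - sqrt(5)/161101) + 19/415010 = 4305949/66858526010 - sqrt(5)/161101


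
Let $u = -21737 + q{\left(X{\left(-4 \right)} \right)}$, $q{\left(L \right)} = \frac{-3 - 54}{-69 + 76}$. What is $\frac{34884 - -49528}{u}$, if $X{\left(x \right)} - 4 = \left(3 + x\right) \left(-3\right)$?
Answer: $- \frac{147721}{38054} \approx -3.8819$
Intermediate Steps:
$X{\left(x \right)} = -5 - 3 x$ ($X{\left(x \right)} = 4 + \left(3 + x\right) \left(-3\right) = 4 - \left(9 + 3 x\right) = -5 - 3 x$)
$q{\left(L \right)} = - \frac{57}{7}$
$u = - \frac{152216}{7}$ ($u = -21737 - \frac{57}{7} = - \frac{152216}{7} \approx -21745.0$)
$\frac{34884 - -49528}{u} = \frac{34884 - -49528}{- \frac{152216}{7}} = \left(34884 + 49528\right) \left(- \frac{7}{152216}\right) = 84412 \left(- \frac{7}{152216}\right) = - \frac{147721}{38054}$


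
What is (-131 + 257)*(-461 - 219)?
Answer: -85680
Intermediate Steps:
(-131 + 257)*(-461 - 219) = 126*(-680) = -85680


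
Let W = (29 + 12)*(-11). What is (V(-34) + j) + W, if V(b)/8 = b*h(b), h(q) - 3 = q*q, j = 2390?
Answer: -313309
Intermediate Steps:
h(q) = 3 + q² (h(q) = 3 + q*q = 3 + q²)
V(b) = 8*b*(3 + b²) (V(b) = 8*(b*(3 + b²)) = 8*b*(3 + b²))
W = -451 (W = 41*(-11) = -451)
(V(-34) + j) + W = (8*(-34)*(3 + (-34)²) + 2390) - 451 = (8*(-34)*(3 + 1156) + 2390) - 451 = (8*(-34)*1159 + 2390) - 451 = (-315248 + 2390) - 451 = -312858 - 451 = -313309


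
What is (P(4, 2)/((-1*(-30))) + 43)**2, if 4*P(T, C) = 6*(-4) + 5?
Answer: 26429881/14400 ≈ 1835.4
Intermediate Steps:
P(T, C) = -19/4 (P(T, C) = (6*(-4) + 5)/4 = (-24 + 5)/4 = (1/4)*(-19) = -19/4)
(P(4, 2)/((-1*(-30))) + 43)**2 = (-19/(4*((-1*(-30)))) + 43)**2 = (-19/4/30 + 43)**2 = (-19/4*1/30 + 43)**2 = (-19/120 + 43)**2 = (5141/120)**2 = 26429881/14400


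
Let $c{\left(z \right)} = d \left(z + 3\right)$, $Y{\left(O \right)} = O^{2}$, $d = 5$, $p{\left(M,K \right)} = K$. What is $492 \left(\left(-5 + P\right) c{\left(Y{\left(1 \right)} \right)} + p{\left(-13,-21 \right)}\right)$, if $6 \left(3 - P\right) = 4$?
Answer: $-36572$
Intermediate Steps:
$c{\left(z \right)} = 15 + 5 z$ ($c{\left(z \right)} = 5 \left(z + 3\right) = 5 \left(3 + z\right) = 15 + 5 z$)
$P = \frac{7}{3}$ ($P = 3 - \frac{2}{3} = \frac{7}{3} \approx 2.3333$)
$492 \left(\left(-5 + P\right) c{\left(Y{\left(1 \right)} \right)} + p{\left(-13,-21 \right)}\right) = 492 \left(\left(-5 + \frac{7}{3}\right) \left(15 + 5 \cdot 1^{2}\right) - 21\right) = 492 \left(- \frac{8 \left(15 + 5 \cdot 1\right)}{3} - 21\right) = 492 \left(- \frac{8 \left(15 + 5\right)}{3} - 21\right) = 492 \left(\left(- \frac{8}{3}\right) 20 - 21\right) = 492 \left(- \frac{160}{3} - 21\right) = 492 \left(- \frac{223}{3}\right) = -36572$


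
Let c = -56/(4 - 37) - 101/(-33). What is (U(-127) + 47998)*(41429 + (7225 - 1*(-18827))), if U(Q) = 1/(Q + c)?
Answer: 13065934328419/4034 ≈ 3.2390e+9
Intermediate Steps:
c = 157/33 (c = -56/(-33) - 101*(-1/33) = -56*(-1/33) + 101/33 = 56/33 + 101/33 = 157/33 ≈ 4.7576)
U(Q) = 1/(157/33 + Q) (U(Q) = 1/(Q + 157/33) = 1/(157/33 + Q))
(U(-127) + 47998)*(41429 + (7225 - 1*(-18827))) = (33/(157 + 33*(-127)) + 47998)*(41429 + (7225 - 1*(-18827))) = (33/(157 - 4191) + 47998)*(41429 + (7225 + 18827)) = (33/(-4034) + 47998)*(41429 + 26052) = (33*(-1/4034) + 47998)*67481 = (-33/4034 + 47998)*67481 = (193623899/4034)*67481 = 13065934328419/4034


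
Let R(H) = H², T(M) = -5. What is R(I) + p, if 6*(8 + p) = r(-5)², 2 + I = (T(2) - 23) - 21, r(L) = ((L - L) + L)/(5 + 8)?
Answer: 2629327/1014 ≈ 2593.0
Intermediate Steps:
r(L) = L/13 (r(L) = (0 + L)/13 = L*(1/13) = L/13)
I = -51 (I = -2 + ((-5 - 23) - 21) = -2 + (-28 - 21) = -2 - 49 = -51)
p = -8087/1014 (p = -8 + ((1/13)*(-5))²/6 = -8 + (-5/13)²/6 = -8 + (⅙)*(25/169) = -8 + 25/1014 = -8087/1014 ≈ -7.9753)
R(I) + p = (-51)² - 8087/1014 = 2601 - 8087/1014 = 2629327/1014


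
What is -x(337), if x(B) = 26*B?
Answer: -8762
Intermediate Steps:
-x(337) = -26*337 = -1*8762 = -8762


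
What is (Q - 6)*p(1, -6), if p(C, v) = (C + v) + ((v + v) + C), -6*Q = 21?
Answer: 152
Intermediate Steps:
Q = -7/2 (Q = -⅙*21 = -7/2 ≈ -3.5000)
p(C, v) = 2*C + 3*v (p(C, v) = (C + v) + (2*v + C) = (C + v) + (C + 2*v) = 2*C + 3*v)
(Q - 6)*p(1, -6) = (-7/2 - 6)*(2*1 + 3*(-6)) = -19*(2 - 18)/2 = -19/2*(-16) = 152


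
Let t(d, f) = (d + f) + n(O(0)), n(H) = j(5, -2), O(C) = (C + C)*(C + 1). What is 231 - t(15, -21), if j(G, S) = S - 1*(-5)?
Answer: 234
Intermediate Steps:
j(G, S) = 5 + S (j(G, S) = S + 5 = 5 + S)
O(C) = 2*C*(1 + C) (O(C) = (2*C)*(1 + C) = 2*C*(1 + C))
n(H) = 3 (n(H) = 5 - 2 = 3)
t(d, f) = 3 + d + f (t(d, f) = (d + f) + 3 = 3 + d + f)
231 - t(15, -21) = 231 - (3 + 15 - 21) = 231 - 1*(-3) = 231 + 3 = 234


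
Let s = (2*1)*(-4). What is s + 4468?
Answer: 4460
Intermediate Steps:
s = -8 (s = 2*(-4) = -8)
s + 4468 = -8 + 4468 = 4460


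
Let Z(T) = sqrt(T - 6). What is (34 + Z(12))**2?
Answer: (34 + sqrt(6))**2 ≈ 1328.6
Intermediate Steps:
Z(T) = sqrt(-6 + T)
(34 + Z(12))**2 = (34 + sqrt(-6 + 12))**2 = (34 + sqrt(6))**2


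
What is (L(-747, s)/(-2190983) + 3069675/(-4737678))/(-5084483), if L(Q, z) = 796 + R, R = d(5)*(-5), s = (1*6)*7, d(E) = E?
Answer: 2243086163421/17592602618284425314 ≈ 1.2750e-7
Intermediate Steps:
s = 42 (s = 6*7 = 42)
R = -25 (R = 5*(-5) = -25)
L(Q, z) = 771 (L(Q, z) = 796 - 25 = 771)
(L(-747, s)/(-2190983) + 3069675/(-4737678))/(-5084483) = (771/(-2190983) + 3069675/(-4737678))/(-5084483) = (771*(-1/2190983) + 3069675*(-1/4737678))*(-1/5084483) = (-771/2190983 - 1023225/1579226)*(-1/5084483) = -2243086163421/3460057319158*(-1/5084483) = 2243086163421/17592602618284425314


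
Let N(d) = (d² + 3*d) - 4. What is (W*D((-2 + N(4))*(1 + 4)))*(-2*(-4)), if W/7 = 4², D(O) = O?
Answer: 98560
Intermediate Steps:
N(d) = -4 + d² + 3*d
W = 112 (W = 7*4² = 7*16 = 112)
(W*D((-2 + N(4))*(1 + 4)))*(-2*(-4)) = (112*((-2 + (-4 + 4² + 3*4))*(1 + 4)))*(-2*(-4)) = (112*((-2 + (-4 + 16 + 12))*5))*8 = (112*((-2 + 24)*5))*8 = (112*(22*5))*8 = (112*110)*8 = 12320*8 = 98560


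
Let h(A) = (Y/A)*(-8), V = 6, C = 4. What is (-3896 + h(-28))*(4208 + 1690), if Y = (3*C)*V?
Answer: -160000944/7 ≈ -2.2857e+7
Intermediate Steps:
Y = 72 (Y = (3*4)*6 = 12*6 = 72)
h(A) = -576/A (h(A) = (72/A)*(-8) = -576/A)
(-3896 + h(-28))*(4208 + 1690) = (-3896 - 576/(-28))*(4208 + 1690) = (-3896 - 576*(-1/28))*5898 = (-3896 + 144/7)*5898 = -27128/7*5898 = -160000944/7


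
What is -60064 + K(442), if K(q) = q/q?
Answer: -60063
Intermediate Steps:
K(q) = 1
-60064 + K(442) = -60064 + 1 = -60063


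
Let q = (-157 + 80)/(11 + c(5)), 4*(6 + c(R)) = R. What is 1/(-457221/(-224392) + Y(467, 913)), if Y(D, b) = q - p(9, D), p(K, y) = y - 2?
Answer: -5609800/2666239211 ≈ -0.0021040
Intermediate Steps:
c(R) = -6 + R/4
q = -308/25 (q = (-157 + 80)/(11 + (-6 + (¼)*5)) = -77/(11 + (-6 + 5/4)) = -77/(11 - 19/4) = -77/25/4 = -77*4/25 = -308/25 ≈ -12.320)
p(K, y) = -2 + y
Y(D, b) = -258/25 - D (Y(D, b) = -308/25 - (-2 + D) = -308/25 + (2 - D) = -258/25 - D)
1/(-457221/(-224392) + Y(467, 913)) = 1/(-457221/(-224392) + (-258/25 - 1*467)) = 1/(-457221*(-1/224392) + (-258/25 - 467)) = 1/(457221/224392 - 11933/25) = 1/(-2666239211/5609800) = -5609800/2666239211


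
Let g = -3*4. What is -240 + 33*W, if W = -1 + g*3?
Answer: -1461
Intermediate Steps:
g = -12
W = -37 (W = -1 - 12*3 = -1 - 36 = -37)
-240 + 33*W = -240 + 33*(-37) = -240 - 1221 = -1461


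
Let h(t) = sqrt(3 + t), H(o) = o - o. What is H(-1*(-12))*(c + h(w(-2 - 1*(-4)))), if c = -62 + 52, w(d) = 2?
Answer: 0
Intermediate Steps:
H(o) = 0
c = -10
H(-1*(-12))*(c + h(w(-2 - 1*(-4)))) = 0*(-10 + sqrt(3 + 2)) = 0*(-10 + sqrt(5)) = 0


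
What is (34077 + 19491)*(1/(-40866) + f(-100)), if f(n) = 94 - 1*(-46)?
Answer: 51079221792/6811 ≈ 7.4995e+6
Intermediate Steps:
f(n) = 140 (f(n) = 94 + 46 = 140)
(34077 + 19491)*(1/(-40866) + f(-100)) = (34077 + 19491)*(1/(-40866) + 140) = 53568*(-1/40866 + 140) = 53568*(5721239/40866) = 51079221792/6811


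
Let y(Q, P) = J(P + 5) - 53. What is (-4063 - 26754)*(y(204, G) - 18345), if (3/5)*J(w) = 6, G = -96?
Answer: 566662996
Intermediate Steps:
J(w) = 10 (J(w) = (5/3)*6 = 10)
y(Q, P) = -43 (y(Q, P) = 10 - 53 = -43)
(-4063 - 26754)*(y(204, G) - 18345) = (-4063 - 26754)*(-43 - 18345) = -30817*(-18388) = 566662996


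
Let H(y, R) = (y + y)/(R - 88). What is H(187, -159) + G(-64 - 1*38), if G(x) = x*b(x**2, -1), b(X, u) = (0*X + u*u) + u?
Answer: -374/247 ≈ -1.5142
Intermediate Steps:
b(X, u) = u + u**2 (b(X, u) = (0 + u**2) + u = u**2 + u = u + u**2)
H(y, R) = 2*y/(-88 + R) (H(y, R) = (2*y)/(-88 + R) = 2*y/(-88 + R))
G(x) = 0 (G(x) = x*(-(1 - 1)) = x*(-1*0) = x*0 = 0)
H(187, -159) + G(-64 - 1*38) = 2*187/(-88 - 159) + 0 = 2*187/(-247) + 0 = 2*187*(-1/247) + 0 = -374/247 + 0 = -374/247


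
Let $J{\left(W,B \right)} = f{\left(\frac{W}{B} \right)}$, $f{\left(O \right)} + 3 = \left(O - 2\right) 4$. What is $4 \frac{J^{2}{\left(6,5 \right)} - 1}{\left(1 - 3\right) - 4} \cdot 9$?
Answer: $- \frac{5616}{25} \approx -224.64$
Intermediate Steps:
$f{\left(O \right)} = -11 + 4 O$ ($f{\left(O \right)} = -3 + \left(O - 2\right) 4 = -3 + \left(-2 + O\right) 4 = -3 + \left(-8 + 4 O\right) = -11 + 4 O$)
$J{\left(W,B \right)} = -11 + \frac{4 W}{B}$ ($J{\left(W,B \right)} = -11 + 4 \frac{W}{B} = -11 + \frac{4 W}{B}$)
$4 \frac{J^{2}{\left(6,5 \right)} - 1}{\left(1 - 3\right) - 4} \cdot 9 = 4 \frac{\left(-11 + 4 \cdot 6 \cdot \frac{1}{5}\right)^{2} - 1}{\left(1 - 3\right) - 4} \cdot 9 = 4 \frac{\left(-11 + 4 \cdot 6 \cdot \frac{1}{5}\right)^{2} - 1}{-2 - 4} \cdot 9 = 4 \frac{\left(-11 + \frac{24}{5}\right)^{2} - 1}{-6} \cdot 9 = 4 \left(\left(- \frac{31}{5}\right)^{2} - 1\right) \left(- \frac{1}{6}\right) 9 = 4 \left(\frac{961}{25} - 1\right) \left(- \frac{1}{6}\right) 9 = 4 \cdot \frac{936}{25} \left(- \frac{1}{6}\right) 9 = 4 \left(- \frac{156}{25}\right) 9 = \left(- \frac{624}{25}\right) 9 = - \frac{5616}{25}$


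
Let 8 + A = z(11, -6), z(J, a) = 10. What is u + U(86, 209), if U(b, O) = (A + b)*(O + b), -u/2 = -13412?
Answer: 52784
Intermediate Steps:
u = 26824 (u = -2*(-13412) = 26824)
A = 2 (A = -8 + 10 = 2)
U(b, O) = (2 + b)*(O + b)
u + U(86, 209) = 26824 + (86² + 2*209 + 2*86 + 209*86) = 26824 + (7396 + 418 + 172 + 17974) = 26824 + 25960 = 52784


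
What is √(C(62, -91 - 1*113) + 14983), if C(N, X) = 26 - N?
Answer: √14947 ≈ 122.26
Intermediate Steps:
√(C(62, -91 - 1*113) + 14983) = √((26 - 1*62) + 14983) = √((26 - 62) + 14983) = √(-36 + 14983) = √14947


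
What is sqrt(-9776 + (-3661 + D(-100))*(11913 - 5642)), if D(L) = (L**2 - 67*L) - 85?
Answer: sqrt(81224758) ≈ 9012.5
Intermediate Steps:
D(L) = -85 + L**2 - 67*L
sqrt(-9776 + (-3661 + D(-100))*(11913 - 5642)) = sqrt(-9776 + (-3661 + (-85 + (-100)**2 - 67*(-100)))*(11913 - 5642)) = sqrt(-9776 + (-3661 + (-85 + 10000 + 6700))*6271) = sqrt(-9776 + (-3661 + 16615)*6271) = sqrt(-9776 + 12954*6271) = sqrt(-9776 + 81234534) = sqrt(81224758)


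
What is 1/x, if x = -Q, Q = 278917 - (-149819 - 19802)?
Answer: -1/448538 ≈ -2.2295e-6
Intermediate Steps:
Q = 448538 (Q = 278917 - 1*(-169621) = 278917 + 169621 = 448538)
x = -448538 (x = -1*448538 = -448538)
1/x = 1/(-448538) = -1/448538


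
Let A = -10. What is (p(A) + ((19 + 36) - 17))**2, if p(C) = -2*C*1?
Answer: 3364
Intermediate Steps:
p(C) = -2*C
(p(A) + ((19 + 36) - 17))**2 = (-2*(-10) + ((19 + 36) - 17))**2 = (20 + (55 - 17))**2 = (20 + 38)**2 = 58**2 = 3364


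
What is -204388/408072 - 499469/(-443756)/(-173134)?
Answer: -1962897604354465/3918983279765736 ≈ -0.50087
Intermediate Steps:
-204388/408072 - 499469/(-443756)/(-173134) = -204388*1/408072 - 499469*(-1/443756)*(-1/173134) = -51097/102018 + (499469/443756)*(-1/173134) = -51097/102018 - 499469/76829251304 = -1962897604354465/3918983279765736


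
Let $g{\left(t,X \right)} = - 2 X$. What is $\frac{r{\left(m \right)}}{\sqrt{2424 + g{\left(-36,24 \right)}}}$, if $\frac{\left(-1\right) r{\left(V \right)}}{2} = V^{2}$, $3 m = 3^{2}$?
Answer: $- \frac{\sqrt{66}}{22} \approx -0.36927$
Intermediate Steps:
$m = 3$ ($m = \frac{3^{2}}{3} = \frac{1}{3} \cdot 9 = 3$)
$r{\left(V \right)} = - 2 V^{2}$
$\frac{r{\left(m \right)}}{\sqrt{2424 + g{\left(-36,24 \right)}}} = \frac{\left(-2\right) 3^{2}}{\sqrt{2424 - 48}} = \frac{\left(-2\right) 9}{\sqrt{2424 - 48}} = - \frac{18}{\sqrt{2376}} = - \frac{18}{6 \sqrt{66}} = - 18 \frac{\sqrt{66}}{396} = - \frac{\sqrt{66}}{22}$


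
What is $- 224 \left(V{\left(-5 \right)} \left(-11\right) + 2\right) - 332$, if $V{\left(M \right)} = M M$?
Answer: $60820$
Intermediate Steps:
$V{\left(M \right)} = M^{2}$
$- 224 \left(V{\left(-5 \right)} \left(-11\right) + 2\right) - 332 = - 224 \left(\left(-5\right)^{2} \left(-11\right) + 2\right) - 332 = - 224 \left(25 \left(-11\right) + 2\right) - 332 = - 224 \left(-275 + 2\right) - 332 = \left(-224\right) \left(-273\right) - 332 = 61152 - 332 = 60820$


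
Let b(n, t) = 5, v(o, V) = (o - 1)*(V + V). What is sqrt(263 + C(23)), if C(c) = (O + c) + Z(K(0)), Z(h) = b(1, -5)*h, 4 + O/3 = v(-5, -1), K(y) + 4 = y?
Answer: sqrt(290) ≈ 17.029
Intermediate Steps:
v(o, V) = 2*V*(-1 + o) (v(o, V) = (-1 + o)*(2*V) = 2*V*(-1 + o))
K(y) = -4 + y
O = 24 (O = -12 + 3*(2*(-1)*(-1 - 5)) = -12 + 3*(2*(-1)*(-6)) = -12 + 3*12 = -12 + 36 = 24)
Z(h) = 5*h
C(c) = 4 + c (C(c) = (24 + c) + 5*(-4 + 0) = (24 + c) + 5*(-4) = (24 + c) - 20 = 4 + c)
sqrt(263 + C(23)) = sqrt(263 + (4 + 23)) = sqrt(263 + 27) = sqrt(290)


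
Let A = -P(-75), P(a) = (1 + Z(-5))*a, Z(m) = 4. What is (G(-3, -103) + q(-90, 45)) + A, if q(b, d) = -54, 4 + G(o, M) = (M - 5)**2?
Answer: 11981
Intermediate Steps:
P(a) = 5*a (P(a) = (1 + 4)*a = 5*a)
G(o, M) = -4 + (-5 + M)**2 (G(o, M) = -4 + (M - 5)**2 = -4 + (-5 + M)**2)
A = 375 (A = -5*(-75) = -1*(-375) = 375)
(G(-3, -103) + q(-90, 45)) + A = ((-4 + (-5 - 103)**2) - 54) + 375 = ((-4 + (-108)**2) - 54) + 375 = ((-4 + 11664) - 54) + 375 = (11660 - 54) + 375 = 11606 + 375 = 11981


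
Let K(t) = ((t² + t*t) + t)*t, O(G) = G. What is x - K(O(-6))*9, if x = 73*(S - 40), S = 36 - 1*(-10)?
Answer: 4002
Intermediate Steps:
S = 46 (S = 36 + 10 = 46)
K(t) = t*(t + 2*t²) (K(t) = ((t² + t²) + t)*t = (2*t² + t)*t = (t + 2*t²)*t = t*(t + 2*t²))
x = 438 (x = 73*(46 - 40) = 73*6 = 438)
x - K(O(-6))*9 = 438 - (-6)²*(1 + 2*(-6))*9 = 438 - 36*(1 - 12)*9 = 438 - 36*(-11)*9 = 438 - (-396)*9 = 438 - 1*(-3564) = 438 + 3564 = 4002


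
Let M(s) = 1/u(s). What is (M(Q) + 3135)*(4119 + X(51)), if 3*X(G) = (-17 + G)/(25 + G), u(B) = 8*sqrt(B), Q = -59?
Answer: 25827065/2 - 469583*I*sqrt(59)/53808 ≈ 1.2914e+7 - 67.033*I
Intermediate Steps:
M(s) = 1/(8*sqrt(s))
X(G) = (-17 + G)/(3*(25 + G)) (X(G) = ((-17 + G)/(25 + G))/3 = (-17 + G)/(3*(25 + G)))
(M(Q) + 3135)*(4119 + X(51)) = (1/(8*sqrt(-59)) + 3135)*(4119 + (-17 + 51)/(3*(25 + 51))) = ((-I*sqrt(59)/59)/8 + 3135)*(4119 + (1/3)*34/76) = (-I*sqrt(59)/472 + 3135)*(4119 + (1/3)*(1/76)*34) = (3135 - I*sqrt(59)/472)*(4119 + 17/114) = (3135 - I*sqrt(59)/472)*(469583/114) = 25827065/2 - 469583*I*sqrt(59)/53808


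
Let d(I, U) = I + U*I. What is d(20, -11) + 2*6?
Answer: -188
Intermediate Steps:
d(I, U) = I + I*U
d(20, -11) + 2*6 = 20*(1 - 11) + 2*6 = 20*(-10) + 12 = -200 + 12 = -188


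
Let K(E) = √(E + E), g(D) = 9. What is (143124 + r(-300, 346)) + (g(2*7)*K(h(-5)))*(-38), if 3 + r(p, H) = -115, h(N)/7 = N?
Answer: 143006 - 342*I*√70 ≈ 1.4301e+5 - 2861.4*I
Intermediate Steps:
h(N) = 7*N
r(p, H) = -118 (r(p, H) = -3 - 115 = -118)
K(E) = √2*√E (K(E) = √(2*E) = √2*√E)
(143124 + r(-300, 346)) + (g(2*7)*K(h(-5)))*(-38) = (143124 - 118) + (9*(√2*√(7*(-5))))*(-38) = 143006 + (9*(√2*√(-35)))*(-38) = 143006 + (9*(√2*(I*√35)))*(-38) = 143006 + (9*(I*√70))*(-38) = 143006 + (9*I*√70)*(-38) = 143006 - 342*I*√70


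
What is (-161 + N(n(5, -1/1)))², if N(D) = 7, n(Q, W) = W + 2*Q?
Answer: 23716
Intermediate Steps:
(-161 + N(n(5, -1/1)))² = (-161 + 7)² = (-154)² = 23716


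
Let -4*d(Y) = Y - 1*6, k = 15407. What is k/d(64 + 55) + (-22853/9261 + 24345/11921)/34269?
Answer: -33308267777984468/61073443454751 ≈ -545.38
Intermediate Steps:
d(Y) = 3/2 - Y/4 (d(Y) = -(Y - 1*6)/4 = -(Y - 6)/4 = -(-6 + Y)/4 = 3/2 - Y/4)
k/d(64 + 55) + (-22853/9261 + 24345/11921)/34269 = 15407/(3/2 - (64 + 55)/4) + (-22853/9261 + 24345/11921)/34269 = 15407/(3/2 - ¼*119) + (-22853*1/9261 + 24345*(1/11921))*(1/34269) = 15407/(3/2 - 119/4) + (-22853/9261 + 24345/11921)*(1/34269) = 15407/(-113/4) - 6710224/15771483*1/34269 = 15407*(-4/113) - 6710224/540472950927 = -61628/113 - 6710224/540472950927 = -33308267777984468/61073443454751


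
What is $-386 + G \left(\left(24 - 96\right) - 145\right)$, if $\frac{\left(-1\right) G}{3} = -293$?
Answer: $-191129$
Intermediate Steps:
$G = 879$ ($G = \left(-3\right) \left(-293\right) = 879$)
$-386 + G \left(\left(24 - 96\right) - 145\right) = -386 + 879 \left(\left(24 - 96\right) - 145\right) = -386 + 879 \left(-72 - 145\right) = -386 + 879 \left(-217\right) = -386 - 190743 = -191129$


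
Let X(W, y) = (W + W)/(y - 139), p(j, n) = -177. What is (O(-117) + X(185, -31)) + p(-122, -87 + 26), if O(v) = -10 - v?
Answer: -1227/17 ≈ -72.177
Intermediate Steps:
X(W, y) = 2*W/(-139 + y) (X(W, y) = (2*W)/(-139 + y) = 2*W/(-139 + y))
(O(-117) + X(185, -31)) + p(-122, -87 + 26) = ((-10 - 1*(-117)) + 2*185/(-139 - 31)) - 177 = ((-10 + 117) + 2*185/(-170)) - 177 = (107 + 2*185*(-1/170)) - 177 = (107 - 37/17) - 177 = 1782/17 - 177 = -1227/17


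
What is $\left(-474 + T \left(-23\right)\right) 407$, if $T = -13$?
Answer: $-71225$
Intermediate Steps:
$\left(-474 + T \left(-23\right)\right) 407 = \left(-474 - -299\right) 407 = \left(-474 + 299\right) 407 = \left(-175\right) 407 = -71225$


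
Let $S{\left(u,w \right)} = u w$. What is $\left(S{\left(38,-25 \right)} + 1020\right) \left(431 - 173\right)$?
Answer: $18060$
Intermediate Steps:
$\left(S{\left(38,-25 \right)} + 1020\right) \left(431 - 173\right) = \left(38 \left(-25\right) + 1020\right) \left(431 - 173\right) = \left(-950 + 1020\right) 258 = 70 \cdot 258 = 18060$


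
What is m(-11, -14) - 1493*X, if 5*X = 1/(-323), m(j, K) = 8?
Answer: 14413/1615 ≈ 8.9245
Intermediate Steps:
X = -1/1615 (X = (⅕)/(-323) = (⅕)*(-1/323) = -1/1615 ≈ -0.00061920)
m(-11, -14) - 1493*X = 8 - 1493*(-1/1615) = 8 + 1493/1615 = 14413/1615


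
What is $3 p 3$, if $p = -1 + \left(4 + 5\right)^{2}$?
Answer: $720$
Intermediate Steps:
$p = 80$ ($p = -1 + 9^{2} = -1 + 81 = 80$)
$3 p 3 = 3 \cdot 80 \cdot 3 = 240 \cdot 3 = 720$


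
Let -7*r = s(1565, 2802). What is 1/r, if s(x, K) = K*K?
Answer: -7/7851204 ≈ -8.9158e-7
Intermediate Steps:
s(x, K) = K²
r = -7851204/7 (r = -⅐*2802² = -⅐*7851204 = -7851204/7 ≈ -1.1216e+6)
1/r = 1/(-7851204/7) = -7/7851204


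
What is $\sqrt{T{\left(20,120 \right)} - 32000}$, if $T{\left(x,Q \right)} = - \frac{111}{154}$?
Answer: $\frac{i \sqrt{758929094}}{154} \approx 178.89 i$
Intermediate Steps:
$T{\left(x,Q \right)} = - \frac{111}{154}$ ($T{\left(x,Q \right)} = \left(-111\right) \frac{1}{154} = - \frac{111}{154}$)
$\sqrt{T{\left(20,120 \right)} - 32000} = \sqrt{- \frac{111}{154} - 32000} = \sqrt{- \frac{4928111}{154}} = \frac{i \sqrt{758929094}}{154}$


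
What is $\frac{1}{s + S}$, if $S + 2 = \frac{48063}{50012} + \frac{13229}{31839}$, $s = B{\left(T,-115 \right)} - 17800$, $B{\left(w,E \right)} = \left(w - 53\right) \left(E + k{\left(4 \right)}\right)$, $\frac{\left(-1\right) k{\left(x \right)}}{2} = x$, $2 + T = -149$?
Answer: $\frac{1592332068}{11610292662325} \approx 0.00013715$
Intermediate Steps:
$T = -151$ ($T = -2 - 149 = -151$)
$k{\left(x \right)} = - 2 x$
$B{\left(w,E \right)} = \left(-53 + w\right) \left(-8 + E\right)$ ($B{\left(w,E \right)} = \left(w - 53\right) \left(E - 8\right) = \left(-53 + w\right) \left(E - 8\right) = \left(-53 + w\right) \left(-8 + E\right)$)
$s = 7292$ ($s = \left(424 - -6095 - -1208 - -17365\right) - 17800 = \left(424 + 6095 + 1208 + 17365\right) - 17800 = 25092 - 17800 = 7292$)
$S = - \frac{992777531}{1592332068}$ ($S = -2 + \left(\frac{48063}{50012} + \frac{13229}{31839}\right) = -2 + \frac{2191886605}{1592332068} = - \frac{992777531}{1592332068} \approx -0.62347$)
$\frac{1}{s + S} = \frac{1}{7292 - \frac{992777531}{1592332068}} = \frac{1}{\frac{11610292662325}{1592332068}} = \frac{1592332068}{11610292662325}$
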